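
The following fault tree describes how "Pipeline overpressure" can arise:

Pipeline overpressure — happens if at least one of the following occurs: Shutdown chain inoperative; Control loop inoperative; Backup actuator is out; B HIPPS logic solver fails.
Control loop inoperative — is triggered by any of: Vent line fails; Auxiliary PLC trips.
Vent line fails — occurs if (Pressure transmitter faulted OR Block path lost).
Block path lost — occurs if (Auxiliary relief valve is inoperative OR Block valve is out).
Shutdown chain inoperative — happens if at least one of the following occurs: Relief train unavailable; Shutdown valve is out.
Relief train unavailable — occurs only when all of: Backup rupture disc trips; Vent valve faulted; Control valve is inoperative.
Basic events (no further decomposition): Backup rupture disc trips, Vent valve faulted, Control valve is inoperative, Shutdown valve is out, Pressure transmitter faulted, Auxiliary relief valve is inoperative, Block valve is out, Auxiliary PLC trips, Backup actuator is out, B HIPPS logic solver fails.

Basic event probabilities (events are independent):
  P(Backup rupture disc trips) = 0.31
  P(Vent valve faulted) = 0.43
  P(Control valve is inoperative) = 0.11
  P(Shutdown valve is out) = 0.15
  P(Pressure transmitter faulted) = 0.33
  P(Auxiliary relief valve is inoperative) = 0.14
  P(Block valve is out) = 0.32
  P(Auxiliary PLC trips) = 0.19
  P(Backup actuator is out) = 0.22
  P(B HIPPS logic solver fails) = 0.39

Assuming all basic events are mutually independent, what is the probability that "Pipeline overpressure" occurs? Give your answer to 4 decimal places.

P(Relief train unavailable) [AND] = 0.31 × 0.43 × 0.11 = 0.014663
P(Shutdown chain inoperative) [OR] = 1 − (1−0.014663) × (1−0.15) = 0.162464
P(Block path lost) [OR] = 1 − (1−0.14) × (1−0.32) = 0.415200
P(Vent line fails) [OR] = 1 − (1−0.33) × (1−0.415200) = 0.608184
P(Control loop inoperative) [OR] = 1 − (1−0.608184) × (1−0.19) = 0.682629
P(Pipeline overpressure) [OR] = 1 − (1−0.162464) × (1−0.682629) × (1−0.22) × (1−0.39) = 0.873528
Rounded to 4 decimal places: P(Pipeline overpressure) ≈ 0.8735.

0.8735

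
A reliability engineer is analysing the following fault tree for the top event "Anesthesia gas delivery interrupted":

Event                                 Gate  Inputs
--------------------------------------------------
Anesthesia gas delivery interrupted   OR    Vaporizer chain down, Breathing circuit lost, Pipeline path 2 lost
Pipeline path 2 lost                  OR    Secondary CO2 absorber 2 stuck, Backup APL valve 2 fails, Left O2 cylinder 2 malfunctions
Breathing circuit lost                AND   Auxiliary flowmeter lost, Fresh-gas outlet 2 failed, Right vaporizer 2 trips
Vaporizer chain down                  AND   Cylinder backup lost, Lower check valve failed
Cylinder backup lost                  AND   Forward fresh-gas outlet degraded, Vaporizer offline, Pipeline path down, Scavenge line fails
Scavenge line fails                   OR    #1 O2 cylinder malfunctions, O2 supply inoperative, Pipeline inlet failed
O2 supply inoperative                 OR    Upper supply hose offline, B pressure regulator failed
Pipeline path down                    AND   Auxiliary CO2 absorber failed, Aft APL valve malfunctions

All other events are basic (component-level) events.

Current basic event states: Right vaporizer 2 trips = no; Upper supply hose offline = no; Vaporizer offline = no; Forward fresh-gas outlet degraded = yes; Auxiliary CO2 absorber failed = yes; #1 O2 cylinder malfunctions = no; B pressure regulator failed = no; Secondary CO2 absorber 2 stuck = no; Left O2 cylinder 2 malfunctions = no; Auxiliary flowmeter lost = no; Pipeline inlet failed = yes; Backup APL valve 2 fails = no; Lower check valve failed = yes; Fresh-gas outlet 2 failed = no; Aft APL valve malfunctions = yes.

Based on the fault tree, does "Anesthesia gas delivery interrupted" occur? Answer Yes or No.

No

Pipeline path down [AND]: Auxiliary CO2 absorber failed=occurs, Aft APL valve malfunctions=occurs → all inputs occur → occurs.
O2 supply inoperative [OR]: Upper supply hose offline=not, B pressure regulator failed=not → no input occurs → does not occur.
Scavenge line fails [OR]: #1 O2 cylinder malfunctions=not, O2 supply inoperative=not, Pipeline inlet failed=occurs → at least one input occurs → occurs.
Cylinder backup lost [AND]: Forward fresh-gas outlet degraded=occurs, Vaporizer offline=not, Pipeline path down=occurs, Scavenge line fails=occurs → not all inputs occur → does not occur.
Vaporizer chain down [AND]: Cylinder backup lost=not, Lower check valve failed=occurs → not all inputs occur → does not occur.
Breathing circuit lost [AND]: Auxiliary flowmeter lost=not, Fresh-gas outlet 2 failed=not, Right vaporizer 2 trips=not → not all inputs occur → does not occur.
Pipeline path 2 lost [OR]: Secondary CO2 absorber 2 stuck=not, Backup APL valve 2 fails=not, Left O2 cylinder 2 malfunctions=not → no input occurs → does not occur.
Anesthesia gas delivery interrupted [OR]: Vaporizer chain down=not, Breathing circuit lost=not, Pipeline path 2 lost=not → no input occurs → does not occur.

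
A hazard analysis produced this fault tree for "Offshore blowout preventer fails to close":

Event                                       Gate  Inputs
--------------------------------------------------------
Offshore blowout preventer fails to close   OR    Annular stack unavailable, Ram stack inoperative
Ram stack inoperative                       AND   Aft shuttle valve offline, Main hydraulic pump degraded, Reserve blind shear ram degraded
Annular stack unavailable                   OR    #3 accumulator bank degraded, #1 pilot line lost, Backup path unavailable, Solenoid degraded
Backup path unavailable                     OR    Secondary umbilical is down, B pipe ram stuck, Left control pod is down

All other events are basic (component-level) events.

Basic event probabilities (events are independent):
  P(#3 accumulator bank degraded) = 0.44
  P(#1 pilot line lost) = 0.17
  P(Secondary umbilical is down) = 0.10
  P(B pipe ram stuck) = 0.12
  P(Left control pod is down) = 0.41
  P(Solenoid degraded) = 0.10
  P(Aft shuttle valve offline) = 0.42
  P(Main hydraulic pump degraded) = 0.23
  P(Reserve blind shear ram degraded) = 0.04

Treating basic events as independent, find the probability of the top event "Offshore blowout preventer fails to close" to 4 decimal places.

0.8053

P(Backup path unavailable) [OR] = 1 − (1−0.10) × (1−0.12) × (1−0.41) = 0.532720
P(Annular stack unavailable) [OR] = 1 − (1−0.44) × (1−0.17) × (1−0.532720) × (1−0.10) = 0.804527
P(Ram stack inoperative) [AND] = 0.42 × 0.23 × 0.04 = 0.003864
P(Offshore blowout preventer fails to close) [OR] = 1 − (1−0.804527) × (1−0.003864) = 0.805282
Rounded to 4 decimal places: P(Offshore blowout preventer fails to close) ≈ 0.8053.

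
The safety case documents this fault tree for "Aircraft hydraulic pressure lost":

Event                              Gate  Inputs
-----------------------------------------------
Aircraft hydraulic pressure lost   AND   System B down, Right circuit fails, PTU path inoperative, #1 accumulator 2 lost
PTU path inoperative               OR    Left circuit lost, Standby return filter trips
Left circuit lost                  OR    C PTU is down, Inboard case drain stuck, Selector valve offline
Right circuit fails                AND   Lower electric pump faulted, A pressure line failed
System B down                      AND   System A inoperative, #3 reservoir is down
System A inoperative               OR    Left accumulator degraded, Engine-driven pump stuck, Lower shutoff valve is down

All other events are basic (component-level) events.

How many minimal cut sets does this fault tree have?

System A inoperative [OR]: union of children's cut sets → 3 cut set(s).
System B down [AND]: one cut set from each child combined → 3 × 1 = 3 cut set(s).
Right circuit fails [AND]: one cut set from each child combined → 1 × 1 = 1 cut set(s).
Left circuit lost [OR]: union of children's cut sets → 3 cut set(s).
PTU path inoperative [OR]: union of children's cut sets → 4 cut set(s).
Aircraft hydraulic pressure lost [AND]: one cut set from each child combined → 3 × 1 × 4 × 1 = 12 cut set(s).

12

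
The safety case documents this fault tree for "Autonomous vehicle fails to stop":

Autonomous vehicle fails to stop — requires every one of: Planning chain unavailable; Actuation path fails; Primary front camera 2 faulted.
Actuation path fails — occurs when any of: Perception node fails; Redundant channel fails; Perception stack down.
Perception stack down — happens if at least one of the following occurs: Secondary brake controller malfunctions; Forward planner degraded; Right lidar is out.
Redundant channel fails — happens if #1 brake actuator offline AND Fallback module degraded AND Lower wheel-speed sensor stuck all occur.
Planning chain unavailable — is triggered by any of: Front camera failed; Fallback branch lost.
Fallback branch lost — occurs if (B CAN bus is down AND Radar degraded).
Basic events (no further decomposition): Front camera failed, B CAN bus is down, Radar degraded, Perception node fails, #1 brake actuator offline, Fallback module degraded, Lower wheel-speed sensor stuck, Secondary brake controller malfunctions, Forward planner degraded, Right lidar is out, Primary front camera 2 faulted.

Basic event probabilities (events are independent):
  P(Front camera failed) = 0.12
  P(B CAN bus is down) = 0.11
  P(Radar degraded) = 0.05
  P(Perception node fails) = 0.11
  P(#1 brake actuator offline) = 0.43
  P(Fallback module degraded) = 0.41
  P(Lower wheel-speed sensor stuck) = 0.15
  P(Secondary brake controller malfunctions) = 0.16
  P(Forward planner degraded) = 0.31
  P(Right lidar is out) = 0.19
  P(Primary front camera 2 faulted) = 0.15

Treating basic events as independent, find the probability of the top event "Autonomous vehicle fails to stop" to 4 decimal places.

P(Fallback branch lost) [AND] = 0.11 × 0.05 = 0.005500
P(Planning chain unavailable) [OR] = 1 − (1−0.12) × (1−0.005500) = 0.124840
P(Redundant channel fails) [AND] = 0.43 × 0.41 × 0.15 = 0.026445
P(Perception stack down) [OR] = 1 − (1−0.16) × (1−0.31) × (1−0.19) = 0.530524
P(Actuation path fails) [OR] = 1 − (1−0.11) × (1−0.026445) × (1−0.530524) = 0.593216
P(Autonomous vehicle fails to stop) [AND] = 0.124840 × 0.593216 × 0.15 = 0.011109
Rounded to 4 decimal places: P(Autonomous vehicle fails to stop) ≈ 0.0111.

0.0111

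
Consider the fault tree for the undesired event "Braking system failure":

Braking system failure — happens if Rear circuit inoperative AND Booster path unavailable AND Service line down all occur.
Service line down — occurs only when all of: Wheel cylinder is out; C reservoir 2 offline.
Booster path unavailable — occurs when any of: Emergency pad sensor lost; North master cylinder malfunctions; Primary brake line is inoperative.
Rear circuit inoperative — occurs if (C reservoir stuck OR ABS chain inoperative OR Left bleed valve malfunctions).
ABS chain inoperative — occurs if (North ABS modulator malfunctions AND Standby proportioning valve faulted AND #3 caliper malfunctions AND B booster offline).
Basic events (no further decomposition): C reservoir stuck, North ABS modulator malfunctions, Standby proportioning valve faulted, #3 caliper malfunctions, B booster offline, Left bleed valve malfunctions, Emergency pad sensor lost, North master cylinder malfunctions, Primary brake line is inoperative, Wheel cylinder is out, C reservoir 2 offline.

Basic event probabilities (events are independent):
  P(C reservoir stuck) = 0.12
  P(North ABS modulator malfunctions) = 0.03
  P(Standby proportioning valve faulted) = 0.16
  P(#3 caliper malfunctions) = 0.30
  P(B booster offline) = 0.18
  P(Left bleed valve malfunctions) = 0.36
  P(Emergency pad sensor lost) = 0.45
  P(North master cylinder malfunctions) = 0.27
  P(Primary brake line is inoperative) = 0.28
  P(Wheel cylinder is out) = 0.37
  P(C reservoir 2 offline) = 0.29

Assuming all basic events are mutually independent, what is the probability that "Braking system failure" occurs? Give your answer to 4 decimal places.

P(ABS chain inoperative) [AND] = 0.03 × 0.16 × 0.30 × 0.18 = 0.000259
P(Rear circuit inoperative) [OR] = 1 − (1−0.12) × (1−0.000259) × (1−0.36) = 0.436946
P(Booster path unavailable) [OR] = 1 − (1−0.45) × (1−0.27) × (1−0.28) = 0.710920
P(Service line down) [AND] = 0.37 × 0.29 = 0.107300
P(Braking system failure) [AND] = 0.436946 × 0.710920 × 0.107300 = 0.033331
Rounded to 4 decimal places: P(Braking system failure) ≈ 0.0333.

0.0333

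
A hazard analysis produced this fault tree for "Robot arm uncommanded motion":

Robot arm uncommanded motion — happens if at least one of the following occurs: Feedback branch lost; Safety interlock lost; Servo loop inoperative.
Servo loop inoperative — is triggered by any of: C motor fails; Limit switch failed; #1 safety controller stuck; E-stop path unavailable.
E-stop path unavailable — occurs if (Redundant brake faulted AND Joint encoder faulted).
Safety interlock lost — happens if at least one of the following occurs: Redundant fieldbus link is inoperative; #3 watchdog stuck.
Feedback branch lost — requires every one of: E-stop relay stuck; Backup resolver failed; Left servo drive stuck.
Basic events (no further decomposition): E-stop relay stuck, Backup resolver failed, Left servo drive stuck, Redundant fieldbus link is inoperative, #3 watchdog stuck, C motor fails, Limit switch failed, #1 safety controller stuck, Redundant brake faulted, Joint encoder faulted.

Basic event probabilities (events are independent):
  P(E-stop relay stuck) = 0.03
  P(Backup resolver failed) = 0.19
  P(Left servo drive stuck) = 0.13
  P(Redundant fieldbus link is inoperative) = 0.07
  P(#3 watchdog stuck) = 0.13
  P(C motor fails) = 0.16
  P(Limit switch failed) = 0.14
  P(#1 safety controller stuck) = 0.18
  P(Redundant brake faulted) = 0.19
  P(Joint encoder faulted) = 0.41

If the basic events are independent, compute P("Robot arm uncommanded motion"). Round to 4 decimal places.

0.5584

P(Feedback branch lost) [AND] = 0.03 × 0.19 × 0.13 = 0.000741
P(Safety interlock lost) [OR] = 1 − (1−0.07) × (1−0.13) = 0.190900
P(E-stop path unavailable) [AND] = 0.19 × 0.41 = 0.077900
P(Servo loop inoperative) [OR] = 1 − (1−0.16) × (1−0.14) × (1−0.18) × (1−0.077900) = 0.453777
P(Robot arm uncommanded motion) [OR] = 1 − (1−0.000741) × (1−0.190900) × (1−0.453777) = 0.558378
Rounded to 4 decimal places: P(Robot arm uncommanded motion) ≈ 0.5584.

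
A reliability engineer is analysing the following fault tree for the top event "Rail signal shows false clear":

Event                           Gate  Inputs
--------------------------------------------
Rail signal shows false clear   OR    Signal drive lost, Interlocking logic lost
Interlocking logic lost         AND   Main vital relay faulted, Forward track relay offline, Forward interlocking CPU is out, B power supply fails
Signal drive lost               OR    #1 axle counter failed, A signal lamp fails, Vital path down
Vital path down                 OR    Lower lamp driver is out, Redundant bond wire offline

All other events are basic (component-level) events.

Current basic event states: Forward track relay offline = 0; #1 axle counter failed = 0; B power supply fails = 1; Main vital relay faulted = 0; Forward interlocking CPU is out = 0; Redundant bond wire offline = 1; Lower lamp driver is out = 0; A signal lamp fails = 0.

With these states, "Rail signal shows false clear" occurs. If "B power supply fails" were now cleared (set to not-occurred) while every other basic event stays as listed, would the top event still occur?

Yes

Counterfactual: set "B power supply fails" to not occurred.
Vital path down [OR]: Lower lamp driver is out=not, Redundant bond wire offline=occurs → at least one input occurs → occurs.
Signal drive lost [OR]: #1 axle counter failed=not, A signal lamp fails=not, Vital path down=occurs → at least one input occurs → occurs.
Interlocking logic lost [AND]: Main vital relay faulted=not, Forward track relay offline=not, Forward interlocking CPU is out=not, B power supply fails=not → not all inputs occur → does not occur.
Rail signal shows false clear [OR]: Signal drive lost=occurs, Interlocking logic lost=not → at least one input occurs → occurs.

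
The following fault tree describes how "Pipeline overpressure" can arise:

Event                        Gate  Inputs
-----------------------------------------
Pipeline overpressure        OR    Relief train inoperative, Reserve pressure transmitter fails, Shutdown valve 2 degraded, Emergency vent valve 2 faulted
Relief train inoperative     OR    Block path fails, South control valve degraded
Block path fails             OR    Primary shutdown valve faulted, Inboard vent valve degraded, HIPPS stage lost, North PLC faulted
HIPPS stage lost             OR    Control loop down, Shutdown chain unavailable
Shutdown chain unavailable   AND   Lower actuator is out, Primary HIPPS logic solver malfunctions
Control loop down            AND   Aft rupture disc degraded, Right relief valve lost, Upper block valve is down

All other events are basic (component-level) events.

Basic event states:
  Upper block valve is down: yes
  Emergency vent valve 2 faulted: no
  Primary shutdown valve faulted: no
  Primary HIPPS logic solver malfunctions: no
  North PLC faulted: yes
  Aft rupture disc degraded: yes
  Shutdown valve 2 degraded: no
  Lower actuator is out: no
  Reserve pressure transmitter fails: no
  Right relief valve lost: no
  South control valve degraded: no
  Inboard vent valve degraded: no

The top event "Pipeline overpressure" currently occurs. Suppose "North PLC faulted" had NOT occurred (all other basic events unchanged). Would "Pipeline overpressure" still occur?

Counterfactual: set "North PLC faulted" to not occurred.
Control loop down [AND]: Aft rupture disc degraded=occurs, Right relief valve lost=not, Upper block valve is down=occurs → not all inputs occur → does not occur.
Shutdown chain unavailable [AND]: Lower actuator is out=not, Primary HIPPS logic solver malfunctions=not → not all inputs occur → does not occur.
HIPPS stage lost [OR]: Control loop down=not, Shutdown chain unavailable=not → no input occurs → does not occur.
Block path fails [OR]: Primary shutdown valve faulted=not, Inboard vent valve degraded=not, HIPPS stage lost=not, North PLC faulted=not → no input occurs → does not occur.
Relief train inoperative [OR]: Block path fails=not, South control valve degraded=not → no input occurs → does not occur.
Pipeline overpressure [OR]: Relief train inoperative=not, Reserve pressure transmitter fails=not, Shutdown valve 2 degraded=not, Emergency vent valve 2 faulted=not → no input occurs → does not occur.

No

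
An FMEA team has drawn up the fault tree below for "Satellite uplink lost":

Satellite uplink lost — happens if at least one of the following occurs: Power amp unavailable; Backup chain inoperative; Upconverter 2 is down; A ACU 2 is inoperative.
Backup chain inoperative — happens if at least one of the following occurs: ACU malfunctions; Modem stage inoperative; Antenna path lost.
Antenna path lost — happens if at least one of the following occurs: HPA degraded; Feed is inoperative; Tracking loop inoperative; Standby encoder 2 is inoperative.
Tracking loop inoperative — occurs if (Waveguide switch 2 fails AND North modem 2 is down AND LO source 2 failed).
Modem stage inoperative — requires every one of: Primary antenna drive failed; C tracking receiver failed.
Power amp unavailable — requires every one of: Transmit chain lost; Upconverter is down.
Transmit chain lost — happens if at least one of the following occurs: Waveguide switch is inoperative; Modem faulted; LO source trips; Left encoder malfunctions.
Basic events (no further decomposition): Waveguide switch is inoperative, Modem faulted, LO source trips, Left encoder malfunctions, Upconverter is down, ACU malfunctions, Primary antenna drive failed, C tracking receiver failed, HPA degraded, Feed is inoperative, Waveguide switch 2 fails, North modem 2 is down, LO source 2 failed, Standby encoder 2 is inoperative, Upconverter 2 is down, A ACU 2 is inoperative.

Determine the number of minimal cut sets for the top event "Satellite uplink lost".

12

Transmit chain lost [OR]: union of children's cut sets → 4 cut set(s).
Power amp unavailable [AND]: one cut set from each child combined → 4 × 1 = 4 cut set(s).
Modem stage inoperative [AND]: one cut set from each child combined → 1 × 1 = 1 cut set(s).
Tracking loop inoperative [AND]: one cut set from each child combined → 1 × 1 × 1 = 1 cut set(s).
Antenna path lost [OR]: union of children's cut sets → 4 cut set(s).
Backup chain inoperative [OR]: union of children's cut sets → 6 cut set(s).
Satellite uplink lost [OR]: union of children's cut sets → 12 cut set(s).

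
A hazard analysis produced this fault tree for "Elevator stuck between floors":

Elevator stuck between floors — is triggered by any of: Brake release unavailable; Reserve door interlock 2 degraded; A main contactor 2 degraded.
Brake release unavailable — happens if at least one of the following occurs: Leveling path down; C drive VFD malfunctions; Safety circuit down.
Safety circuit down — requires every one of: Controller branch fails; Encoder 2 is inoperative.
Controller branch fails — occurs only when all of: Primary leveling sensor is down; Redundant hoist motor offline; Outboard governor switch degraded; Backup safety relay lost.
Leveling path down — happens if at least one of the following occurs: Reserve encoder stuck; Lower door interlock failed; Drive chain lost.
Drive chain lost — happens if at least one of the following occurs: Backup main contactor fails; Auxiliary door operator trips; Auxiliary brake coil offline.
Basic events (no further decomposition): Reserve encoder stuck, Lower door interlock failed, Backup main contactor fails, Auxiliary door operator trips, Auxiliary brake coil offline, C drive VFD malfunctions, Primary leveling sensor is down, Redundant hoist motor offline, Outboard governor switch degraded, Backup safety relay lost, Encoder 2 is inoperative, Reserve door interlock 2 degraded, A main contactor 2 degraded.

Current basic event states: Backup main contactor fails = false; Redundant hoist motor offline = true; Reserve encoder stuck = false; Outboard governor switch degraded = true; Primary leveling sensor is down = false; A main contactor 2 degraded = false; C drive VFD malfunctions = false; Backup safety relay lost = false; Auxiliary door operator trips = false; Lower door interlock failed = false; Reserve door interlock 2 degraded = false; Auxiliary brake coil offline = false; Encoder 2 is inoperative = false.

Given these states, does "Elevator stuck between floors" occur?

No

Drive chain lost [OR]: Backup main contactor fails=not, Auxiliary door operator trips=not, Auxiliary brake coil offline=not → no input occurs → does not occur.
Leveling path down [OR]: Reserve encoder stuck=not, Lower door interlock failed=not, Drive chain lost=not → no input occurs → does not occur.
Controller branch fails [AND]: Primary leveling sensor is down=not, Redundant hoist motor offline=occurs, Outboard governor switch degraded=occurs, Backup safety relay lost=not → not all inputs occur → does not occur.
Safety circuit down [AND]: Controller branch fails=not, Encoder 2 is inoperative=not → not all inputs occur → does not occur.
Brake release unavailable [OR]: Leveling path down=not, C drive VFD malfunctions=not, Safety circuit down=not → no input occurs → does not occur.
Elevator stuck between floors [OR]: Brake release unavailable=not, Reserve door interlock 2 degraded=not, A main contactor 2 degraded=not → no input occurs → does not occur.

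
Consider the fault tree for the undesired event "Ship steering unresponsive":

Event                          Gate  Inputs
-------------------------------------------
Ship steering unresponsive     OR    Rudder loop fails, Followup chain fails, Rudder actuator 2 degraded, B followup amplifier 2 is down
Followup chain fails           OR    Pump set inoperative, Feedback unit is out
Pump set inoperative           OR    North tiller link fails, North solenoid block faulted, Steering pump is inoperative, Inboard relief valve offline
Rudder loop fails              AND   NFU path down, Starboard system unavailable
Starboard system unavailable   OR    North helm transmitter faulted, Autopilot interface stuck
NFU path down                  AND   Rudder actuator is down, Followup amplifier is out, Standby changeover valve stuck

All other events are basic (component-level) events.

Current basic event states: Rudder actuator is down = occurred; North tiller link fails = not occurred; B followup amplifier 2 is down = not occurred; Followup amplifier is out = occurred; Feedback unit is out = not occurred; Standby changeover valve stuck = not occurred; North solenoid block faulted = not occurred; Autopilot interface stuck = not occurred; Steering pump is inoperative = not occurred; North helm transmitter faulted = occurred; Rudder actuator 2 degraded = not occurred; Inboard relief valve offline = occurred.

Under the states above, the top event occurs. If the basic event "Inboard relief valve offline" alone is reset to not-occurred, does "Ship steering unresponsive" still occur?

No

Counterfactual: set "Inboard relief valve offline" to not occurred.
NFU path down [AND]: Rudder actuator is down=occurs, Followup amplifier is out=occurs, Standby changeover valve stuck=not → not all inputs occur → does not occur.
Starboard system unavailable [OR]: North helm transmitter faulted=occurs, Autopilot interface stuck=not → at least one input occurs → occurs.
Rudder loop fails [AND]: NFU path down=not, Starboard system unavailable=occurs → not all inputs occur → does not occur.
Pump set inoperative [OR]: North tiller link fails=not, North solenoid block faulted=not, Steering pump is inoperative=not, Inboard relief valve offline=not → no input occurs → does not occur.
Followup chain fails [OR]: Pump set inoperative=not, Feedback unit is out=not → no input occurs → does not occur.
Ship steering unresponsive [OR]: Rudder loop fails=not, Followup chain fails=not, Rudder actuator 2 degraded=not, B followup amplifier 2 is down=not → no input occurs → does not occur.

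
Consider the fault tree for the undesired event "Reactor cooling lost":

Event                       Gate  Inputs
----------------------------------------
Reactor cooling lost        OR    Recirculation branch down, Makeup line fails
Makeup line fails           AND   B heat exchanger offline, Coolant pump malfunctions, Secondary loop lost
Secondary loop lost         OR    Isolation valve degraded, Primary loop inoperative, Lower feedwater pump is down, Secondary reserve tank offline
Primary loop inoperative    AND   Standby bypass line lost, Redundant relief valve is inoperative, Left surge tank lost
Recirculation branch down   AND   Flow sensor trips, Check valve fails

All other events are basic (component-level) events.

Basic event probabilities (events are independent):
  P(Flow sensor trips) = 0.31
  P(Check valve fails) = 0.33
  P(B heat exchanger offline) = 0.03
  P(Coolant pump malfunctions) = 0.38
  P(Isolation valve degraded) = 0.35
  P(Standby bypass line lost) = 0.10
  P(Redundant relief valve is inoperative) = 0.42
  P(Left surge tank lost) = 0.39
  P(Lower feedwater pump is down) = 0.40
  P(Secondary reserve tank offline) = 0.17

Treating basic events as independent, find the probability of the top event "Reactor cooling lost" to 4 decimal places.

0.1093

P(Recirculation branch down) [AND] = 0.31 × 0.33 = 0.102300
P(Primary loop inoperative) [AND] = 0.10 × 0.42 × 0.39 = 0.016380
P(Secondary loop lost) [OR] = 1 − (1−0.35) × (1−0.016380) × (1−0.40) × (1−0.17) = 0.681602
P(Makeup line fails) [AND] = 0.03 × 0.38 × 0.681602 = 0.007770
P(Reactor cooling lost) [OR] = 1 − (1−0.102300) × (1−0.007770) = 0.109275
Rounded to 4 decimal places: P(Reactor cooling lost) ≈ 0.1093.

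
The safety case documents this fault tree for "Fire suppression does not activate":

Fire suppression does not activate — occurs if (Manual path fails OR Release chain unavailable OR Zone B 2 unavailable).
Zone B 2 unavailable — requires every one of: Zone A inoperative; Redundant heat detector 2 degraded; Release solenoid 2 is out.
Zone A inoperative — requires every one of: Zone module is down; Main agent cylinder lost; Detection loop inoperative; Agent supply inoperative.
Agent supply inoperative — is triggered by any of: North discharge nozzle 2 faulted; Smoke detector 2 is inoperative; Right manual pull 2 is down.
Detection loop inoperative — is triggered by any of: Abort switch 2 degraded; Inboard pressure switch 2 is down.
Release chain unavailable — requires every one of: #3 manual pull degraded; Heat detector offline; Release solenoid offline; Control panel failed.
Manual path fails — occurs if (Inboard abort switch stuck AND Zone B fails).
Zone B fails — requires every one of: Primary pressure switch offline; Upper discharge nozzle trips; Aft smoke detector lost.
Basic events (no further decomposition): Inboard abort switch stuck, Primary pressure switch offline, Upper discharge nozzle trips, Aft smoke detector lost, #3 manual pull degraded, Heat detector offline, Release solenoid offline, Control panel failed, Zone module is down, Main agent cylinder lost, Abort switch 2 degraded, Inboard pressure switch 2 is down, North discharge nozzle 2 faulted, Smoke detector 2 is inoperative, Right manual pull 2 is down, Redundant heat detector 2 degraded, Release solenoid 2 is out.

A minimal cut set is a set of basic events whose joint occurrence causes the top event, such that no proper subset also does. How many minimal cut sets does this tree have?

8

Zone B fails [AND]: one cut set from each child combined → 1 × 1 × 1 = 1 cut set(s).
Manual path fails [AND]: one cut set from each child combined → 1 × 1 = 1 cut set(s).
Release chain unavailable [AND]: one cut set from each child combined → 1 × 1 × 1 × 1 = 1 cut set(s).
Detection loop inoperative [OR]: union of children's cut sets → 2 cut set(s).
Agent supply inoperative [OR]: union of children's cut sets → 3 cut set(s).
Zone A inoperative [AND]: one cut set from each child combined → 1 × 1 × 2 × 3 = 6 cut set(s).
Zone B 2 unavailable [AND]: one cut set from each child combined → 6 × 1 × 1 = 6 cut set(s).
Fire suppression does not activate [OR]: union of children's cut sets → 8 cut set(s).
Minimal cut sets: {Aft smoke detector lost, Inboard abort switch stuck, Primary pressure switch offline, Upper discharge nozzle trips}; {#3 manual pull degraded, Control panel failed, Heat detector offline, Release solenoid offline}; {Abort switch 2 degraded, Main agent cylinder lost, North discharge nozzle 2 faulted, Redundant heat detector 2 degraded, Release solenoid 2 is out, Zone module is down}; {Abort switch 2 degraded, Main agent cylinder lost, Redundant heat detector 2 degraded, Release solenoid 2 is out, Smoke detector 2 is inoperative, Zone module is down}; {Abort switch 2 degraded, Main agent cylinder lost, Redundant heat detector 2 degraded, Release solenoid 2 is out, Right manual pull 2 is down, Zone module is down}; {Inboard pressure switch 2 is down, Main agent cylinder lost, North discharge nozzle 2 faulted, Redundant heat detector 2 degraded, Release solenoid 2 is out, Zone module is down}; {Inboard pressure switch 2 is down, Main agent cylinder lost, Redundant heat detector 2 degraded, Release solenoid 2 is out, Smoke detector 2 is inoperative, Zone module is down}; {Inboard pressure switch 2 is down, Main agent cylinder lost, Redundant heat detector 2 degraded, Release solenoid 2 is out, Right manual pull 2 is down, Zone module is down}.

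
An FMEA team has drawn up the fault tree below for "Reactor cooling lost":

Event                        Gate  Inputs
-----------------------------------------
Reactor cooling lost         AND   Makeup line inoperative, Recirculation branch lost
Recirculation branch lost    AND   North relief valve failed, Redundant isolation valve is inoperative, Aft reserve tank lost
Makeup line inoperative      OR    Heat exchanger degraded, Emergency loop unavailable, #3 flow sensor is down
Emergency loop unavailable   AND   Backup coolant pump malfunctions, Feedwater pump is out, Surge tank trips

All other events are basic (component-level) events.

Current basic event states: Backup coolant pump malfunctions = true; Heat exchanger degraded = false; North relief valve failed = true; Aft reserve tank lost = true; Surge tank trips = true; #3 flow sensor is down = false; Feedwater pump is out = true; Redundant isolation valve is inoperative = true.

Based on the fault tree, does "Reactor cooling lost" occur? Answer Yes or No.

Emergency loop unavailable [AND]: Backup coolant pump malfunctions=occurs, Feedwater pump is out=occurs, Surge tank trips=occurs → all inputs occur → occurs.
Makeup line inoperative [OR]: Heat exchanger degraded=not, Emergency loop unavailable=occurs, #3 flow sensor is down=not → at least one input occurs → occurs.
Recirculation branch lost [AND]: North relief valve failed=occurs, Redundant isolation valve is inoperative=occurs, Aft reserve tank lost=occurs → all inputs occur → occurs.
Reactor cooling lost [AND]: Makeup line inoperative=occurs, Recirculation branch lost=occurs → all inputs occur → occurs.

Yes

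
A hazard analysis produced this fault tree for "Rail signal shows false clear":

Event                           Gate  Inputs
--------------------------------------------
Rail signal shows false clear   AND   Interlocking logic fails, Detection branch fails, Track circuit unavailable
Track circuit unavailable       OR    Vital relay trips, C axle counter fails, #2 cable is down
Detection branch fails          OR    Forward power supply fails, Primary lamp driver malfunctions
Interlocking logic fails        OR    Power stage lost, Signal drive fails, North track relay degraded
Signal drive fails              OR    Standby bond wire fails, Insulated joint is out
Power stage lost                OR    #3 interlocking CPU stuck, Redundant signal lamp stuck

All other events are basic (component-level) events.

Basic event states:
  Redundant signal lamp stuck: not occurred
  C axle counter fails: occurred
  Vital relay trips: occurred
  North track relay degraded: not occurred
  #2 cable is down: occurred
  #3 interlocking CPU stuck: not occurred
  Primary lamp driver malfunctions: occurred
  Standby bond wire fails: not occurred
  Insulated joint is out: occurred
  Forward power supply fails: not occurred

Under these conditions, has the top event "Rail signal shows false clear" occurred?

Yes

Power stage lost [OR]: #3 interlocking CPU stuck=not, Redundant signal lamp stuck=not → no input occurs → does not occur.
Signal drive fails [OR]: Standby bond wire fails=not, Insulated joint is out=occurs → at least one input occurs → occurs.
Interlocking logic fails [OR]: Power stage lost=not, Signal drive fails=occurs, North track relay degraded=not → at least one input occurs → occurs.
Detection branch fails [OR]: Forward power supply fails=not, Primary lamp driver malfunctions=occurs → at least one input occurs → occurs.
Track circuit unavailable [OR]: Vital relay trips=occurs, C axle counter fails=occurs, #2 cable is down=occurs → at least one input occurs → occurs.
Rail signal shows false clear [AND]: Interlocking logic fails=occurs, Detection branch fails=occurs, Track circuit unavailable=occurs → all inputs occur → occurs.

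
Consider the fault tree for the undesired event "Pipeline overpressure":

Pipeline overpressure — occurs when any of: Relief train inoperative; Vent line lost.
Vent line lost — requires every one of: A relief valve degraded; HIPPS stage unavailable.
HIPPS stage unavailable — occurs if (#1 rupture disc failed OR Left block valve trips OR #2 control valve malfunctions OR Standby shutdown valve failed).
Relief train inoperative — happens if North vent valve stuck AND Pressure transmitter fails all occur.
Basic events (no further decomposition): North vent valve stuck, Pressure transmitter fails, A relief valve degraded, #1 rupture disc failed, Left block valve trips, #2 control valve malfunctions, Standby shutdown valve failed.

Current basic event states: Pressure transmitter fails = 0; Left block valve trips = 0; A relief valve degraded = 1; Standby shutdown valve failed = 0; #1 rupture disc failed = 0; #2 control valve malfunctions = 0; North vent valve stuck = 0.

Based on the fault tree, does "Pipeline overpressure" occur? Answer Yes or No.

No

Relief train inoperative [AND]: North vent valve stuck=not, Pressure transmitter fails=not → not all inputs occur → does not occur.
HIPPS stage unavailable [OR]: #1 rupture disc failed=not, Left block valve trips=not, #2 control valve malfunctions=not, Standby shutdown valve failed=not → no input occurs → does not occur.
Vent line lost [AND]: A relief valve degraded=occurs, HIPPS stage unavailable=not → not all inputs occur → does not occur.
Pipeline overpressure [OR]: Relief train inoperative=not, Vent line lost=not → no input occurs → does not occur.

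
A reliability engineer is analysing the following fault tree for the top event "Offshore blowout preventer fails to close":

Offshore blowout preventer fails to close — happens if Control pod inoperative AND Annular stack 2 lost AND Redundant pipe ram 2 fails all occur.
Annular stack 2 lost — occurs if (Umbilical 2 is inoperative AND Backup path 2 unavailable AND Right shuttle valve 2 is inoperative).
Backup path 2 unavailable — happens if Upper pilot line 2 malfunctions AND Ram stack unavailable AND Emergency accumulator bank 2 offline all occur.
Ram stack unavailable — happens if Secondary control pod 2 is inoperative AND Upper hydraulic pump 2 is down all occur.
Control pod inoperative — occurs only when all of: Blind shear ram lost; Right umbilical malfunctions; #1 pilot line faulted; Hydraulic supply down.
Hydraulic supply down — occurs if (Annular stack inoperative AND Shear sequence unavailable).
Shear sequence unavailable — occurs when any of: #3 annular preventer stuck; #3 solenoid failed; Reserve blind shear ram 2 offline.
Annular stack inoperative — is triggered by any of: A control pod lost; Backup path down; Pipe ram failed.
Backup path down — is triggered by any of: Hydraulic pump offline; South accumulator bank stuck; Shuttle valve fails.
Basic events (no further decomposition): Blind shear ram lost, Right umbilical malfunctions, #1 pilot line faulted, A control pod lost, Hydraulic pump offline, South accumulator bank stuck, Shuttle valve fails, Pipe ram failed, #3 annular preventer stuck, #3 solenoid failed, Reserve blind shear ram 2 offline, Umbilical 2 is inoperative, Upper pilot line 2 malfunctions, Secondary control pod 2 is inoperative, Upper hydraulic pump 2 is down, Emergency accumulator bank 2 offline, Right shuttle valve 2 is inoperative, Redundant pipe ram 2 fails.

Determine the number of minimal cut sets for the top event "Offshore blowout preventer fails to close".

15

Backup path down [OR]: union of children's cut sets → 3 cut set(s).
Annular stack inoperative [OR]: union of children's cut sets → 5 cut set(s).
Shear sequence unavailable [OR]: union of children's cut sets → 3 cut set(s).
Hydraulic supply down [AND]: one cut set from each child combined → 5 × 3 = 15 cut set(s).
Control pod inoperative [AND]: one cut set from each child combined → 1 × 1 × 1 × 15 = 15 cut set(s).
Ram stack unavailable [AND]: one cut set from each child combined → 1 × 1 = 1 cut set(s).
Backup path 2 unavailable [AND]: one cut set from each child combined → 1 × 1 × 1 = 1 cut set(s).
Annular stack 2 lost [AND]: one cut set from each child combined → 1 × 1 × 1 = 1 cut set(s).
Offshore blowout preventer fails to close [AND]: one cut set from each child combined → 15 × 1 × 1 = 15 cut set(s).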